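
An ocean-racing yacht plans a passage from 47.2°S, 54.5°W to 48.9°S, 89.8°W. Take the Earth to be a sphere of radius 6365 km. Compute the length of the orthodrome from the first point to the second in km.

cos σ = sin φ₁ sin φ₂ + cos φ₁ cos φ₂ cos Δλ
      = sin(-47.20°)sin(-48.90°) + cos(-47.20°)cos(-48.90°)cos(-35.30°) = 0.9174
σ = 23.446° → d = Rσ = 6365·0.40920 = 2605 km

2605 km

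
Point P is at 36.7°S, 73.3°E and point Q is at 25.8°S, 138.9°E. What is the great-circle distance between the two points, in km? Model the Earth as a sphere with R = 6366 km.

6229 km

Haversine: a = sin²(Δφ/2)+cos φ₁ cos φ₂ sin²(Δλ/2) = 0.22085;  σ = 2·atan2(√a,√(1−a))
σ = 56.061° → d = Rσ = 6366·0.97845 = 6229 km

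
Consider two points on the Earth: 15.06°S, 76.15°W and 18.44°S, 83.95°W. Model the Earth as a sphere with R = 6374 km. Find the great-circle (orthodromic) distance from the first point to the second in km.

912 km

cos σ = sin φ₁ sin φ₂ + cos φ₁ cos φ₂ cos Δλ
      = sin(-15.06°)sin(-18.44°) + cos(-15.06°)cos(-18.44°)cos(-7.80°) = 0.9898
σ = 8.197° → d = Rσ = 6374·0.14306 = 912 km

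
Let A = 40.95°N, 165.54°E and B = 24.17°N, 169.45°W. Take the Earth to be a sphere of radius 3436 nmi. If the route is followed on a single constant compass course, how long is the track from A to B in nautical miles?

Δψ = ln[tan(π/4+φ₂/2)/tan(π/4+φ₁/2)] = -0.3498;  Δφ = -0.2929 rad,  Δλ = +0.4365 rad
q = Δφ/Δψ = 0.8373
d = R·√(Δφ² + q²Δλ²) = 3436·0.46836 = 1609 nmi

1609 nmi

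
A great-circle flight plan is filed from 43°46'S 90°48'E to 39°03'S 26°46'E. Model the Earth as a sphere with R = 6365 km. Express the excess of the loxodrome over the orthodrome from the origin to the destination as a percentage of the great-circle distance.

2.5%

Great circle: σ = 0.8212 rad → d_gc = Rσ = 5226.9 km
Rhumb: Δφ = +0.0823, Δλ = -1.1176, Δψ = +0.1098, q = Δφ/Δψ = 0.7495 → d_rh = R√(Δφ²+q²Δλ²) = 5357.0 km
Excess = (5357.0 − 5226.9) / 5226.9 = 130.1 / 5226.9 = 2.49% ≈ 2.5%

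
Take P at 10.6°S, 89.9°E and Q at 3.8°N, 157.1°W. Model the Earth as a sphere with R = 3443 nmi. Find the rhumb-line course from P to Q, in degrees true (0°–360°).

82.7°

Meridional parts: M(φ₁)=-0.1861, M(φ₂)=+0.0664 → ΔM = +0.2524;  Δλ = +1.9722 rad
tan C = Δλ / ΔM = +7.8126 → C = 82.71°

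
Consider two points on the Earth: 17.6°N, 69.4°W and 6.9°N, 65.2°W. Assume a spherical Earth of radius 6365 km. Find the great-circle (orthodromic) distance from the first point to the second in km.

Haversine: a = sin²(Δφ/2)+cos φ₁ cos φ₂ sin²(Δλ/2) = 0.00996;  σ = 2·atan2(√a,√(1−a))
σ = 11.458° → d = Rσ = 6365·0.19998 = 1273 km

1273 km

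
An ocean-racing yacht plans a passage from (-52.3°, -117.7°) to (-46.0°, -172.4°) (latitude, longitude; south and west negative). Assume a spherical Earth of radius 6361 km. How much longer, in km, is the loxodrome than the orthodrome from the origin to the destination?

90 km

Great circle: cos σ = sin φ₁ sin φ₂ + cos φ₁ cos φ₂ cos Δλ,  σ = 0.6187 rad → d_gc = 3935.54 km
Rhumb line: Δψ = +0.1684, q = Δφ/Δψ = 0.6529, d_rh = R√(Δφ²+q²Δλ²) = 4025.97 km
Excess = 4025.97 − 3935.54 = 90.43 ≈ 90 km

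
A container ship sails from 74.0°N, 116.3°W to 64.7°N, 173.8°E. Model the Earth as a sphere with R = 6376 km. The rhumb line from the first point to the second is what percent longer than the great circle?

Great circle: σ = 0.4286 rad → d_gc = Rσ = 2732.9 km
Rhumb: Δφ = -0.1623, Δλ = -1.2200, Δψ = -0.4681, q = Δφ/Δψ = 0.3467 → d_rh = R√(Δφ²+q²Δλ²) = 2888.9 km
Excess = (2888.9 − 2732.9) / 2732.9 = 156.0 / 2732.9 = 5.71% ≈ 5.7%

5.7%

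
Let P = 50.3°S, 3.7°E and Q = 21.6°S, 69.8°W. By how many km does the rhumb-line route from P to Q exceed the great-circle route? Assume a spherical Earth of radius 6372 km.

195 km

Great circle: cos σ = sin φ₁ sin φ₂ + cos φ₁ cos φ₂ cos Δλ,  σ = 1.1019 rad → d_gc = 7021.22 km
Rhumb line: Δψ = +0.6326, q = Δφ/Δψ = 0.7918, d_rh = R√(Δφ²+q²Δλ²) = 7216.66 km
Excess = 7216.66 − 7021.22 = 195.44 ≈ 195 km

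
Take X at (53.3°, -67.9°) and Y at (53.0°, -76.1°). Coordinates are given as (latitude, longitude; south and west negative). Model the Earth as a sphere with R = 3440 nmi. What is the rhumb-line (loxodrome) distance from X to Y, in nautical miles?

Δψ = ln[tan(π/4+φ₂/2)/tan(π/4+φ₁/2)] = -0.0087;  Δφ = -0.0052 rad,  Δλ = -0.1431 rad
q = Δφ/Δψ = 0.5997
d = R·√(Δφ² + q²Δλ²) = 3440·0.08599 = 296 nmi

296 nmi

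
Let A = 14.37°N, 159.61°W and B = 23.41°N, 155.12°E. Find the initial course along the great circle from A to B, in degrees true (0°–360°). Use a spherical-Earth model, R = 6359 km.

N = sin Δλ·cos φ₂ = -0.6520;  D = cos φ₁ sin φ₂ − sin φ₁ cos φ₂ cos Δλ = +0.2246
initial course = atan2(N, D) = 289.01°

289.0°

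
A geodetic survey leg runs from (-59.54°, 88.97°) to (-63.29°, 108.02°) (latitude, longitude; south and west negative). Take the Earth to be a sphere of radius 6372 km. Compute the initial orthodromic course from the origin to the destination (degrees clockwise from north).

θ = atan2( sin Δλ·cos φ₂ ,  cos φ₁ sin φ₂ − sin φ₁ cos φ₂ cos Δλ )
  = atan2(+0.1467, -0.0866) = 120.56°

120.6°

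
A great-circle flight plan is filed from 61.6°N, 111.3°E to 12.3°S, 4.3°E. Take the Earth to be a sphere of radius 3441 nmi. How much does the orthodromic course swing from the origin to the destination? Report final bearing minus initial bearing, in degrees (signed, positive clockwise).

Initial bearing θ₁ = atan2(sin Δλ cos φ₂, cos φ₁ sin φ₂ − sin φ₁ cos φ₂ cos Δλ) = 279.12°
Final bearing θ₂ = (initial bearing from the destination back to the start) + 180° = 208.73°
Δθ = θ₂ − θ₁ = -70.4°

-70.4°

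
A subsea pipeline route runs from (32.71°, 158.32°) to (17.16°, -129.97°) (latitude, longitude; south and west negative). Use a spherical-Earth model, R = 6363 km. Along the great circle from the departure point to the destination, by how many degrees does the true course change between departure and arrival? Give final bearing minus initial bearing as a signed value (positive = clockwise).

At departure: θ₁ = atan2(sin Δλ cos φ₂, cos φ₁ sin φ₂ − sin φ₁ cos φ₂ cos Δλ) = 84.57°
At arrival: θ₂ = atan2(sin Δλ cos φ₁, −cos φ₂ sin φ₁ + sin φ₂ cos φ₁ cos Δλ) = 118.76°
Δθ = θ₂ − θ₁ = +34.2°

+34.2°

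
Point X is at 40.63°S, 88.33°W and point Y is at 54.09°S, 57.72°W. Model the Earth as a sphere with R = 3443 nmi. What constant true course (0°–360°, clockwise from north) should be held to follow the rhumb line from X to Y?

123.2°

Meridional parts: M(φ₁)=-0.7773, M(φ₂)=-1.1269 → ΔM = -0.3495;  Δλ = +0.5342 rad
tan C = Δλ / ΔM = -1.5285 → C = 123.19°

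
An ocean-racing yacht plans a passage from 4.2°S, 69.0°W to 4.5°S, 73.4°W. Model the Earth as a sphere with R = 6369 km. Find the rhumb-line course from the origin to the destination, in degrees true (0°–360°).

266.1°

Meridional parts: M(φ₁)=-0.0734, M(φ₂)=-0.0786 → ΔM = -0.0053;  Δλ = -0.0768 rad
tan C = Δλ / ΔM = +14.6244 → C = 266.09°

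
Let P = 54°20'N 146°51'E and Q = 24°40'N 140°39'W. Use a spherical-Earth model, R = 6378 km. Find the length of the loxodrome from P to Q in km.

Rhumb course C = atan2(Δλ, Δψ) with Δψ = ln[tan(π/4+φ₂/2)/tan(π/4+φ₁/2)] = -0.6897, Δλ = +1.2654 → C = 118.59°
d = R·|Δφ| / |cos C| = 6378·0.51778 / 0.47856 = 6901 km

6901 km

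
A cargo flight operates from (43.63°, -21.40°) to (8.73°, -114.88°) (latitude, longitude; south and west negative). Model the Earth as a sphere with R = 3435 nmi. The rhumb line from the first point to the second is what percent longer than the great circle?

3.0%

Great circle: σ = 1.5095 rad → d_gc = Rσ = 5185.0 nmi
Rhumb: Δφ = -0.6091, Δλ = -1.6315, Δψ = -0.6950, q = Δφ/Δψ = 0.8764 → d_rh = R√(Δφ²+q²Δλ²) = 5338.9 nmi
Excess = (5338.9 − 5185.0) / 5185.0 = 153.9 / 5185.0 = 2.97% ≈ 3.0%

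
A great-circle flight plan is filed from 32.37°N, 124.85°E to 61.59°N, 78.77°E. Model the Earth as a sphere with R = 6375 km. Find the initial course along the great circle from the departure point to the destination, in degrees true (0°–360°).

328.8°

θ = atan2( sin Δλ·cos φ₂ ,  cos φ₁ sin φ₂ − sin φ₁ cos φ₂ cos Δλ )
  = atan2(-0.3427, +0.5662) = 328.81°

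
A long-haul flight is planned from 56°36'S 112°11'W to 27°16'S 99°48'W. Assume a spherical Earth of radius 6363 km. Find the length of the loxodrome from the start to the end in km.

Δψ = ln[tan(π/4+φ₂/2)/tan(π/4+φ₁/2)] = +0.7090;  Δφ = +0.5120 rad,  Δλ = +0.2161 rad
q = Δφ/Δψ = 0.7221
d = R·√(Δφ² + q²Δλ²) = 6363·0.53522 = 3406 km

3406 km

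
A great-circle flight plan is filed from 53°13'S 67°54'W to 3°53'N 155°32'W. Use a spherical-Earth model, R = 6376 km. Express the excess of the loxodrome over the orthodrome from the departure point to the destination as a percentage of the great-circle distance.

Great circle: σ = 1.6004 rad → d_gc = Rσ = 10204.0 km
Rhumb: Δφ = +0.9966, Δλ = -1.5295, Δψ = +1.1690, q = Δφ/Δψ = 0.8525 → d_rh = R√(Δφ²+q²Δλ²) = 10464.1 km
Excess = (10464.1 − 10204.0) / 10204.0 = 260.1 / 10204.0 = 2.549% ≈ 2.5%

2.5%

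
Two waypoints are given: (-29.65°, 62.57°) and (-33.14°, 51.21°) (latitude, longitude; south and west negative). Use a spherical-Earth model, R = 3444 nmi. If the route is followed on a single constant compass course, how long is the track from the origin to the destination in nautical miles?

619 nmi

Δψ = ln[tan(π/4+φ₂/2)/tan(π/4+φ₁/2)] = -0.0714;  Δφ = -0.0609 rad,  Δλ = -0.1983 rad
q = Δφ/Δψ = 0.8534
d = R·√(Δφ² + q²Δλ²) = 3444·0.17983 = 619 nmi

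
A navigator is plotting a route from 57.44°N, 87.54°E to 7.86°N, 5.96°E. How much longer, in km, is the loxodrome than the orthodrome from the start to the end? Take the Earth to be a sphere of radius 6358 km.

284 km

Great circle: cos σ = sin φ₁ sin φ₂ + cos φ₁ cos φ₂ cos Δλ,  σ = 1.3762 rad → d_gc = 8750.2 km
Rhumb line: Δψ = -1.0932, q = Δφ/Δψ = 0.7915, d_rh = R√(Δφ²+q²Δλ²) = 9034.1 km
Excess = 9034.1 − 8750.2 = 283.9 ≈ 284 km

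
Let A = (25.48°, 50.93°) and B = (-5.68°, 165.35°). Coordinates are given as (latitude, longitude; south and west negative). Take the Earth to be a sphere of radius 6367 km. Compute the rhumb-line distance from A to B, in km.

Rhumb course C = atan2(Δλ, Δψ) with Δψ = ln[tan(π/4+φ₂/2)/tan(π/4+φ₁/2)] = -0.5594, Δλ = +1.9970 → C = 105.65°
d = R·|Δφ| / |cos C| = 6367·0.54384 / 0.26975 = 12836 km

12836 km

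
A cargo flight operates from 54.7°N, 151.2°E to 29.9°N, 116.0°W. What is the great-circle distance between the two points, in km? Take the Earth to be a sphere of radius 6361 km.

Haversine: a = sin²(Δφ/2)+cos φ₁ cos φ₂ sin²(Δλ/2) = 0.30882;  σ = 2·atan2(√a,√(1−a))
σ = 67.520° → d = Rσ = 6361·1.17844 = 7496 km

7496 km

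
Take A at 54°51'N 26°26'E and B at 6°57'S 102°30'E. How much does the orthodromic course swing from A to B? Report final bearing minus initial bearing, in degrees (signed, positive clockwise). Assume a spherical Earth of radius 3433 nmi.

At departure: θ₁ = atan2(sin Δλ cos φ₂, cos φ₁ sin φ₂ − sin φ₁ cos φ₂ cos Δλ) = 105.38°
At arrival: θ₂ = atan2(sin Δλ cos φ₁, −cos φ₂ sin φ₁ + sin φ₂ cos φ₁ cos Δλ) = 146.00°
Δθ = θ₂ − θ₁ = +40.6°

+40.6°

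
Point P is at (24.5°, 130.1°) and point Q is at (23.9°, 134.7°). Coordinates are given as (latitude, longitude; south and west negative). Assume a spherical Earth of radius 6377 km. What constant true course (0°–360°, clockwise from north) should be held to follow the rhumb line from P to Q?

Δψ = ln[tan(π/4+φ₂/2)/tan(π/4+φ₁/2)] = -0.0115
Δλ = +0.0803 rad (taken the short way round)
course = atan2(Δλ, Δψ) = 98.14°

98.1°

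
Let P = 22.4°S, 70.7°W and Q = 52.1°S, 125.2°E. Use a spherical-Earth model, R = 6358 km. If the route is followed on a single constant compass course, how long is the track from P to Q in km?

14516 km

Rhumb course C = atan2(Δλ, Δψ) with Δψ = ln[tan(π/4+φ₂/2)/tan(π/4+φ₁/2)] = -0.6677, Δλ = -2.8641 → C = 256.88°
d = R·|Δφ| / |cos C| = 6358·0.51836 / 0.22704 = 14516 km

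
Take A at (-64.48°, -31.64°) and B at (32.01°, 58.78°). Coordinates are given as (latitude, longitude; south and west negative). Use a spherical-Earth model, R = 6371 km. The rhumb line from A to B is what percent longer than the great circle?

2.1%

Great circle: σ = 2.0726 rad → d_gc = Rσ = 13204.7 km
Rhumb: Δφ = +1.6841, Δλ = +1.5781, Δψ = +2.0754, q = Δφ/Δψ = 0.8114 → d_rh = R√(Δφ²+q²Δλ²) = 13478.7 km
Excess = (13478.7 − 13204.7) / 13204.7 = 274.0 / 13204.7 = 2.08% ≈ 2.1%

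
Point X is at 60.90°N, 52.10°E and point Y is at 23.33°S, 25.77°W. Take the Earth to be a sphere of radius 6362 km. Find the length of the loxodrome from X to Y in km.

Rhumb course C = atan2(Δλ, Δψ) with Δψ = ln[tan(π/4+φ₂/2)/tan(π/4+φ₁/2)] = -1.7677, Δλ = -1.3591 → C = 217.55°
d = R·|Δφ| / |cos C| = 6362·1.47009 / 0.79278 = 11797 km

11797 km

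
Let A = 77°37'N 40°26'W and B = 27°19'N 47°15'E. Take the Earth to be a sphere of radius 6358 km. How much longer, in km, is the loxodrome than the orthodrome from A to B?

Great circle: cos σ = sin φ₁ sin φ₂ + cos φ₁ cos φ₂ cos Δλ,  σ = 1.0974 rad → d_gc = 6977.1 km
Rhumb line: Δψ = -1.7252, q = Δφ/Δψ = 0.5089, d_rh = R√(Δφ²+q²Δλ²) = 7461.3 km
Excess = 7461.3 − 6977.1 = 484.2 ≈ 484 km

484 km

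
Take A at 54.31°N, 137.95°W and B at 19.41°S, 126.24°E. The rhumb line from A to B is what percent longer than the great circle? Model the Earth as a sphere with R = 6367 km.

Great circle: σ = 1.9025 rad → d_gc = Rσ = 12112.9 km
Rhumb: Δφ = -1.2867, Δλ = -1.6722, Δψ = -1.4789, q = Δφ/Δψ = 0.8700 → d_rh = R√(Δφ²+q²Δλ²) = 12366.0 km
Excess = (12366.0 − 12112.9) / 12112.9 = 253.1 / 12112.9 = 2.09% ≈ 2.1%

2.1%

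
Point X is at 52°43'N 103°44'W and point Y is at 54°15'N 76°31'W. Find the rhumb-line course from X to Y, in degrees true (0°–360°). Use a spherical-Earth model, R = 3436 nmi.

Δψ = ln[tan(π/4+φ₂/2)/tan(π/4+φ₁/2)] = +0.0450
Δλ = +0.4750 rad (taken the short way round)
course = atan2(Δλ, Δψ) = 84.59°

84.6°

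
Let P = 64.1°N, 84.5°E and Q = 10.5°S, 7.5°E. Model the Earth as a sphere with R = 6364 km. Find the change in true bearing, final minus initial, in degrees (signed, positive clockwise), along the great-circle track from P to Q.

-48.5°

Initial bearing θ₁ = atan2(sin Δλ cos φ₂, cos φ₁ sin φ₂ − sin φ₁ cos φ₂ cos Δλ) = 253.79°
Final bearing θ₂ = (initial bearing from the destination back to the start) + 180° = 205.25°
Δθ = θ₂ − θ₁ = -48.5°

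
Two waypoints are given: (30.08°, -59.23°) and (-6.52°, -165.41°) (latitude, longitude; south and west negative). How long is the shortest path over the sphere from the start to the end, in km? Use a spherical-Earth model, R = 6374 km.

Haversine: a = sin²(Δφ/2)+cos φ₁ cos φ₂ sin²(Δλ/2) = 0.64824;  σ = 2·atan2(√a,√(1−a))
σ = 107.246° → d = Rσ = 6374·1.87180 = 11931 km

11931 km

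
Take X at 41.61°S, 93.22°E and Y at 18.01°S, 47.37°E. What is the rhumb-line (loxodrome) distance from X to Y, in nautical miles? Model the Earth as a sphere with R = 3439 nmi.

2752 nmi

Rhumb course C = atan2(Δλ, Δψ) with Δψ = ln[tan(π/4+φ₂/2)/tan(π/4+φ₁/2)] = +0.4804, Δλ = -0.8002 → C = 300.98°
d = R·|Δφ| / |cos C| = 3439·0.41190 / 0.51470 = 2752 nmi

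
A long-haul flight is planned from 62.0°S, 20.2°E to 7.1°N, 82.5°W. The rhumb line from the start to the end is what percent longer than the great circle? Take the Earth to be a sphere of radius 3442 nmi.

Great circle: σ = 1.7840 rad → d_gc = Rσ = 6140.4 nmi
Rhumb: Δφ = +1.2060, Δλ = -1.7925, Δψ = +1.5132, q = Δφ/Δψ = 0.7970 → d_rh = R√(Δφ²+q²Δλ²) = 6435.1 nmi
Excess = (6435.1 − 6140.4) / 6140.4 = 294.7 / 6140.4 = 4.80% ≈ 4.8%

4.8%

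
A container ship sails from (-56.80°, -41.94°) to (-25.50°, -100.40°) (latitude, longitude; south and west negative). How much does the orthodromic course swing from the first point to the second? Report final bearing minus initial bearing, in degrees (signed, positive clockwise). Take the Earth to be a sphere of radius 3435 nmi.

At departure: θ₁ = atan2(sin Δλ cos φ₂, cos φ₁ sin φ₂ − sin φ₁ cos φ₂ cos Δλ) = 281.70°
At arrival: θ₂ = atan2(sin Δλ cos φ₁, −cos φ₂ sin φ₁ + sin φ₂ cos φ₁ cos Δλ) = 323.55°
Δθ = θ₂ − θ₁ = +41.9°

+41.9°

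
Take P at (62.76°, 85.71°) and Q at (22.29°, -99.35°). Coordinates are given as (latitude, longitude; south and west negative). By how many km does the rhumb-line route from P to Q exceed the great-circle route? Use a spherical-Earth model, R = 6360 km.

3669 km

Great circle: cos σ = sin φ₁ sin φ₂ + cos φ₁ cos φ₂ cos Δλ,  σ = 1.6555 rad → d_gc = 10529.2 km
Rhumb line: Δψ = -1.0184, q = Δφ/Δψ = 0.6936, d_rh = R√(Δφ²+q²Δλ²) = 14198.3 km
Excess = 14198.3 − 10529.2 = 3669.1 ≈ 3669 km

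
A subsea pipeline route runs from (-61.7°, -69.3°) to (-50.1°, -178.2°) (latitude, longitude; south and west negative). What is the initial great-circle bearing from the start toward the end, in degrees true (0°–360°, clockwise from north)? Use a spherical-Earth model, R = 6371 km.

N = sin Δλ·cos φ₂ = -0.6069;  D = cos φ₁ sin φ₂ − sin φ₁ cos φ₂ cos Δλ = -0.5466
initial course = atan2(N, D) = 227.99°

228.0°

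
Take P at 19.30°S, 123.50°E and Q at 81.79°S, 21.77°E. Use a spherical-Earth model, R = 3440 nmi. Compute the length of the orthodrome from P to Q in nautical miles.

4356 nmi

Haversine: a = sin²(Δφ/2)+cos φ₁ cos φ₂ sin²(Δλ/2) = 0.35014;  σ = 2·atan2(√a,√(1−a))
σ = 72.559° → d = Rσ = 3440·1.26639 = 4356 nmi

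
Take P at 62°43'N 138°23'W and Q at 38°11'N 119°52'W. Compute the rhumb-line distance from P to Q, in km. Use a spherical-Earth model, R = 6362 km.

3005 km

Δψ = ln[tan(π/4+φ₂/2)/tan(π/4+φ₁/2)] = -0.6939;  Δφ = -0.4282 rad,  Δλ = +0.3232 rad
q = Δφ/Δψ = 0.6171
d = R·√(Δφ² + q²Δλ²) = 6362·0.47235 = 3005 km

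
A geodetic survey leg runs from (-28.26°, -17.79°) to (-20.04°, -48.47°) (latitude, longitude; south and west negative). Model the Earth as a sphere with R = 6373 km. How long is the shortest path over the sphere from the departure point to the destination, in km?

cos σ = sin φ₁ sin φ₂ + cos φ₁ cos φ₂ cos Δλ
      = sin(-28.26°)sin(-20.04°) + cos(-28.26°)cos(-20.04°)cos(-30.68°) = 0.8739
σ = 29.084° → d = Rσ = 6373·0.50762 = 3235 km

3235 km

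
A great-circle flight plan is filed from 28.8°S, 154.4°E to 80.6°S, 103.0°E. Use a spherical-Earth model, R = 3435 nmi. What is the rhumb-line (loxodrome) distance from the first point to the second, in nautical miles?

3411 nmi

Rhumb course C = atan2(Δλ, Δψ) with Δψ = ln[tan(π/4+φ₂/2)/tan(π/4+φ₁/2)] = -1.9732, Δλ = -0.8971 → C = 204.45°
d = R·|Δφ| / |cos C| = 3435·0.90408 / 0.91033 = 3411 nmi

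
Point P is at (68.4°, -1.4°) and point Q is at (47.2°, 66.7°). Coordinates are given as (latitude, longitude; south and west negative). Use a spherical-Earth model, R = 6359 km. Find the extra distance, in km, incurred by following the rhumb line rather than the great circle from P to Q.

Great circle: cos σ = sin φ₁ sin φ₂ + cos φ₁ cos φ₂ cos Δλ,  σ = 0.6833 rad → d_gc = 4345.1 km
Rhumb line: Δψ = -0.7200, q = Δφ/Δψ = 0.5139, d_rh = R√(Δφ²+q²Δλ²) = 4541.3 km
Excess = 4541.3 − 4345.1 = 196.2 ≈ 196 km

196 km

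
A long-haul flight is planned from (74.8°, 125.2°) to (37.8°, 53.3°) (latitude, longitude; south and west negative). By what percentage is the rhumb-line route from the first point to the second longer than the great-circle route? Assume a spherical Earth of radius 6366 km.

Great circle: σ = 0.8555 rad → d_gc = Rσ = 5446.2 km
Rhumb: Δφ = -0.6458, Δλ = -1.2549, Δψ = -1.3006, q = Δφ/Δψ = 0.4965 → d_rh = R√(Δφ²+q²Δλ²) = 5712.5 km
Excess = (5712.5 − 5446.2) / 5446.2 = 266.3 / 5446.2 = 4.89% ≈ 4.9%

4.9%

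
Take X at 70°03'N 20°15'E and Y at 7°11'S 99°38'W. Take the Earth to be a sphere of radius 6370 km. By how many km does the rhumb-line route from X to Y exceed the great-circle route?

1055 km

Great circle: cos σ = sin φ₁ sin φ₂ + cos φ₁ cos φ₂ cos Δλ,  σ = 1.8611 rad → d_gc = 11854.9 km
Rhumb line: Δψ = -1.8637, q = Δφ/Δψ = 0.7233, d_rh = R√(Δφ²+q²Δλ²) = 12909.8 km
Excess = 12909.8 − 11854.9 = 1054.9 ≈ 1055 km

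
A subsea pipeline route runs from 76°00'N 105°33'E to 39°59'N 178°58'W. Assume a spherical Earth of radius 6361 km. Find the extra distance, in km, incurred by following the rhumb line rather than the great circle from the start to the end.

Great circle: cos σ = sin φ₁ sin φ₂ + cos φ₁ cos φ₂ cos Δλ,  σ = 0.8367 rad → d_gc = 5322.0 km
Rhumb line: Δψ = -1.3348, q = Δφ/Δψ = 0.4709, d_rh = R√(Δφ²+q²Δλ²) = 5618.2 km
Excess = 5618.2 − 5322.0 = 296.2 ≈ 296 km

296 km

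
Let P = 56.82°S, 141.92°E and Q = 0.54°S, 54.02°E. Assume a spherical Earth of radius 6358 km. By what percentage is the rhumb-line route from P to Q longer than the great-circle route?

3.3%

Great circle: σ = 1.5429 rad → d_gc = Rσ = 9809.5 km
Rhumb: Δφ = +0.9823, Δλ = -1.5341, Δψ = +1.2015, q = Δφ/Δψ = 0.8175 → d_rh = R√(Δφ²+q²Δλ²) = 10128.9 km
Excess = (10128.9 − 9809.5) / 9809.5 = 319.4 / 9809.5 = 3.26% ≈ 3.3%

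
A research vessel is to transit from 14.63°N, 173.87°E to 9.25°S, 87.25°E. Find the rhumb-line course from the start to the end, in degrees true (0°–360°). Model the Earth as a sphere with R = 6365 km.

254.5°

Δψ = ln[tan(π/4+φ₂/2)/tan(π/4+φ₁/2)] = -0.4203
Δλ = -1.5118 rad (taken the short way round)
course = atan2(Δλ, Δψ) = 254.46°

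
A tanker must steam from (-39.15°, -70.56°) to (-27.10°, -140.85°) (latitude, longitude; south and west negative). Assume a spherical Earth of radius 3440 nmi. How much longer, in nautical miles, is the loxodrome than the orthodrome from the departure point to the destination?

75 nmi

Great circle: cos σ = sin φ₁ sin φ₂ + cos φ₁ cos φ₂ cos Δλ,  σ = 1.0234 rad → d_gc = 3520.6 nmi
Rhumb line: Δψ = +0.2520, q = Δφ/Δψ = 0.8346, d_rh = R√(Δφ²+q²Δλ²) = 3595.7 nmi
Excess = 3595.7 − 3520.6 = 75.1 ≈ 75 nmi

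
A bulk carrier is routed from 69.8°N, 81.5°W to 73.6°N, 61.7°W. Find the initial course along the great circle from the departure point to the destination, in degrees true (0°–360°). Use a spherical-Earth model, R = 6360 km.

θ = atan2( sin Δλ·cos φ₂ ,  cos φ₁ sin φ₂ − sin φ₁ cos φ₂ cos Δλ )
  = atan2(+0.0956, +0.0819) = 49.41°

49.4°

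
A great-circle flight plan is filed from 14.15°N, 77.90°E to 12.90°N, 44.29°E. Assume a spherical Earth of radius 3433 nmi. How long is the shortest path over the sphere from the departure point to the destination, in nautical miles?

Haversine: a = sin²(Δφ/2)+cos φ₁ cos φ₂ sin²(Δλ/2) = 0.07912;  σ = 2·atan2(√a,√(1−a))
σ = 32.675° → d = Rσ = 3433·0.57028 = 1958 nmi

1958 nmi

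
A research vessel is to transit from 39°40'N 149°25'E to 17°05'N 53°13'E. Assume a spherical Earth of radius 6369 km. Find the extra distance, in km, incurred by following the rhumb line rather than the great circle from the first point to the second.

329 km

Great circle: cos σ = sin φ₁ sin φ₂ + cos φ₁ cos φ₂ cos Δλ,  σ = 1.4625 rad → d_gc = 9314.9 km
Rhumb line: Δψ = -0.4527, q = Δφ/Δψ = 0.8708, d_rh = R√(Δφ²+q²Δλ²) = 9644.0 km
Excess = 9644.0 − 9314.9 = 329.1 ≈ 329 km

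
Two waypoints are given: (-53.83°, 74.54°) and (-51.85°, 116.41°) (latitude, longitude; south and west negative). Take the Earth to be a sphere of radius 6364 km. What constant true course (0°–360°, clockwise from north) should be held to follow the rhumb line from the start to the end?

Meridional parts: M(φ₁)=-1.1191, M(φ₂)=-1.0619 → ΔM = +0.0572;  Δλ = +0.7308 rad
tan C = Δλ / ΔM = +12.7705 → C = 85.52°

85.5°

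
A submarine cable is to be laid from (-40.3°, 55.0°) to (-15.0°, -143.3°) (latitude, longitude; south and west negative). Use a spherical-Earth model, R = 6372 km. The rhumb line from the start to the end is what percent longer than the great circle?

Great circle: σ = 2.1318 rad → d_gc = Rσ = 13583.7 km
Rhumb: Δφ = +0.4416, Δλ = +2.8222, Δψ = +0.5049, q = Δφ/Δψ = 0.8745 → d_rh = R√(Δφ²+q²Δλ²) = 15976.5 km
Excess = (15976.5 − 13583.7) / 13583.7 = 2392.8 / 13583.7 = 17.62% ≈ 17.6%

17.6%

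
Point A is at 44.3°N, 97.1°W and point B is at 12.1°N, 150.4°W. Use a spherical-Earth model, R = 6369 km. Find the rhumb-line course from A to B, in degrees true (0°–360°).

Meridional parts: M(φ₁)=+0.8642, M(φ₂)=+0.2128 → ΔM = -0.6514;  Δλ = -0.9303 rad
tan C = Δλ / ΔM = +1.4280 → C = 235.00°

235.0°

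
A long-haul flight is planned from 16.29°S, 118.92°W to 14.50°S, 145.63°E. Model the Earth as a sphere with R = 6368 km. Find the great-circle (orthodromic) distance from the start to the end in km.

cos σ = sin φ₁ sin φ₂ + cos φ₁ cos φ₂ cos Δλ
      = sin(-16.29°)sin(-14.50°) + cos(-16.29°)cos(-14.50°)cos(-95.45°) = -0.0180
σ = 91.033° → d = Rσ = 6368·1.58883 = 10118 km

10118 km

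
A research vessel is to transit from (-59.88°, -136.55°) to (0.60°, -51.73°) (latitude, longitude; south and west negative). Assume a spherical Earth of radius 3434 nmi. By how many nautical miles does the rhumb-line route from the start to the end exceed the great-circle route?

Great circle: cos σ = sin φ₁ sin φ₂ + cos φ₁ cos φ₂ cos Δλ,  σ = 1.5345 rad → d_gc = 5269.6 nmi
Rhumb line: Δψ = +1.3232, q = Δφ/Δψ = 0.7977, d_rh = R√(Δφ²+q²Δλ²) = 5439.2 nmi
Excess = 5439.2 − 5269.6 = 169.6 ≈ 170 nmi

170 nmi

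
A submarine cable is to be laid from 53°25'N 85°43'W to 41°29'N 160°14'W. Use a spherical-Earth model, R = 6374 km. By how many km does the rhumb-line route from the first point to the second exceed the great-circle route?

235 km

Great circle: cos σ = sin φ₁ sin φ₂ + cos φ₁ cos φ₂ cos Δλ,  σ = 0.8618 rad → d_gc = 5492.91 km
Rhumb line: Δψ = -0.3099, q = Δφ/Δψ = 0.6721, d_rh = R√(Δφ²+q²Δλ²) = 5727.43 km
Excess = 5727.43 − 5492.91 = 234.52 ≈ 235 km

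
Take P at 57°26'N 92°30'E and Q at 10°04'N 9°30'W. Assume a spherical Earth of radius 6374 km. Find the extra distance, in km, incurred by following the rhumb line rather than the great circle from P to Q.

Great circle: cos σ = sin φ₁ sin φ₂ + cos φ₁ cos φ₂ cos Δλ,  σ = 1.5337 rad → d_gc = 9775.6 km
Rhumb line: Δψ = -1.0540, q = Δφ/Δψ = 0.7843, d_rh = R√(Δφ²+q²Δλ²) = 10342.9 km
Excess = 10342.9 − 9775.6 = 567.3 ≈ 567 km

567 km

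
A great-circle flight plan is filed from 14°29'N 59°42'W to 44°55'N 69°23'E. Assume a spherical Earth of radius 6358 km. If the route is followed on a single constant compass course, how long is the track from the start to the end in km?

Δψ = ln[tan(π/4+φ₂/2)/tan(π/4+φ₁/2)] = +0.6238;  Δφ = +0.5312 rad,  Δλ = +2.2529 rad
q = Δφ/Δψ = 0.8515
d = R·√(Δφ² + q²Δλ²) = 6358·1.99053 = 12656 km

12656 km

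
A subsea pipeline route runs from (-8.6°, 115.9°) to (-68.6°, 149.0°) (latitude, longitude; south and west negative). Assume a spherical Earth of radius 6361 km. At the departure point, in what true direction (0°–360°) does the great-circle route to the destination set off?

N = sin Δλ·cos φ₂ = +0.1993;  D = cos φ₁ sin φ₂ − sin φ₁ cos φ₂ cos Δλ = -0.8749
initial course = atan2(N, D) = 167.17°

167.2°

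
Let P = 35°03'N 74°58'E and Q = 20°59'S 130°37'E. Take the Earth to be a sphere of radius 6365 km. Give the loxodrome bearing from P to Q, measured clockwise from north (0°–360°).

Meridional parts: M(φ₁)=+0.6539, M(φ₂)=-0.3747 → ΔM = -1.0286;  Δλ = +0.9713 rad
tan C = Δλ / ΔM = -0.9443 → C = 136.64°

136.6°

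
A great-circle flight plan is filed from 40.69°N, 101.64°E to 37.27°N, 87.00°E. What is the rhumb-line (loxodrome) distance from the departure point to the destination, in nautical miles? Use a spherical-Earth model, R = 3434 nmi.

Rhumb course C = atan2(Δλ, Δψ) with Δψ = ln[tan(π/4+φ₂/2)/tan(π/4+φ₁/2)] = -0.0768, Δλ = -0.2555 → C = 253.27°
d = R·|Δφ| / |cos C| = 3434·0.05969 / 0.28789 = 712 nmi

712 nmi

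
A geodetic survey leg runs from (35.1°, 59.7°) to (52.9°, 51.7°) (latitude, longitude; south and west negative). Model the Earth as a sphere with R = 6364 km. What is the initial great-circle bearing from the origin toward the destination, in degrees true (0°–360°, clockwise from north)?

344.8°

θ = atan2( sin Δλ·cos φ₂ ,  cos φ₁ sin φ₂ − sin φ₁ cos φ₂ cos Δλ )
  = atan2(-0.0840, +0.3091) = 344.80°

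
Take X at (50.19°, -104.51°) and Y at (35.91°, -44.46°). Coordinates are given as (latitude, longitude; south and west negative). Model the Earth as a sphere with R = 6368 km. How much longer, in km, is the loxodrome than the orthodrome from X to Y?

Great circle: cos σ = sin φ₁ sin φ₂ + cos φ₁ cos φ₂ cos Δλ,  σ = 0.7821 rad → d_gc = 4980.5 km
Rhumb line: Δψ = -0.3435, q = Δφ/Δψ = 0.7255, d_rh = R√(Δφ²+q²Δλ²) = 5095.7 km
Excess = 5095.7 − 4980.5 = 115.2 ≈ 115 km

115 km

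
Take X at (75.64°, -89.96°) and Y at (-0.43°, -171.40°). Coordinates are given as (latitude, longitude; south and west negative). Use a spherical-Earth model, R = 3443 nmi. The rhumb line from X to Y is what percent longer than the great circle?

Great circle: σ = 1.5411 rad → d_gc = Rσ = 5306.2 nmi
Rhumb: Δφ = -1.3277, Δλ = -1.4214, Δψ = -2.0792, q = Δφ/Δψ = 0.6386 → d_rh = R√(Δφ²+q²Δλ²) = 5537.3 nmi
Excess = (5537.3 − 5306.2) / 5306.2 = 231.1 / 5306.2 = 4.36% ≈ 4.4%

4.4%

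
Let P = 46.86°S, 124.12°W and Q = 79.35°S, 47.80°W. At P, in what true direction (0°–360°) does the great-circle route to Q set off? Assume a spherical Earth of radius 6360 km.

164.3°

N = sin Δλ·cos φ₂ = +0.1796;  D = cos φ₁ sin φ₂ − sin φ₁ cos φ₂ cos Δλ = -0.6401
initial course = atan2(N, D) = 164.33°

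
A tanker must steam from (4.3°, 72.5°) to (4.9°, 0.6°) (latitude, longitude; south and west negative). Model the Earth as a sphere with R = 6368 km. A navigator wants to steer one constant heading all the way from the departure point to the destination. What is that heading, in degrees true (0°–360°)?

Meridional parts: M(φ₁)=+0.0751, M(φ₂)=+0.0856 → ΔM = +0.0105;  Δλ = -1.2549 rad
tan C = Δλ / ΔM = -119.4468 → C = 270.48°

270.5°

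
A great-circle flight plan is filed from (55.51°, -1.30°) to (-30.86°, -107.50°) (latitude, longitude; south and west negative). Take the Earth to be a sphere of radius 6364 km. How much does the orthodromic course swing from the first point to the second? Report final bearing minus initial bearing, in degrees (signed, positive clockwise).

At departure: θ₁ = atan2(sin Δλ cos φ₂, cos φ₁ sin φ₂ − sin φ₁ cos φ₂ cos Δλ) = 263.56°
At arrival: θ₂ = atan2(sin Δλ cos φ₁, −cos φ₂ sin φ₁ + sin φ₂ cos φ₁ cos Δλ) = 220.96°
Δθ = θ₂ − θ₁ = -42.6°

-42.6°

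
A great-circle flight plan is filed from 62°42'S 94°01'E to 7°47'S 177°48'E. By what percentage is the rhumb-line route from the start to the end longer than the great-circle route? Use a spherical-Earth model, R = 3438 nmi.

4.0%

Great circle: σ = 1.4004 rad → d_gc = Rσ = 4814.6 nmi
Rhumb: Δφ = +0.9585, Δλ = +1.4623, Δψ = +1.2790, q = Δφ/Δψ = 0.7494 → d_rh = R√(Δφ²+q²Δλ²) = 5005.1 nmi
Excess = (5005.1 − 4814.6) / 4814.6 = 190.5 / 4814.6 = 3.96% ≈ 4.0%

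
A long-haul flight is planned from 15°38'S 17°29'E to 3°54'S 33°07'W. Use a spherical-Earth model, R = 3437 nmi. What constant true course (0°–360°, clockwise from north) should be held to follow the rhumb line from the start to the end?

Δψ = ln[tan(π/4+φ₂/2)/tan(π/4+φ₁/2)] = +0.2082
Δλ = -0.8831 rad (taken the short way round)
course = atan2(Δλ, Δψ) = 283.26°

283.3°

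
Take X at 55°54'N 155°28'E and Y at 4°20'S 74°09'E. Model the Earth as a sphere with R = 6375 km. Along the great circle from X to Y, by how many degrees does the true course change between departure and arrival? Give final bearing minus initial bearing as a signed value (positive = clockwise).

-46.7°

Initial bearing θ₁ = atan2(sin Δλ cos φ₂, cos φ₁ sin φ₂ − sin φ₁ cos φ₂ cos Δλ) = 260.38°
Final bearing θ₂ = (initial bearing from the destination back to the start) + 180° = 213.67°
Δθ = θ₂ − θ₁ = -46.7°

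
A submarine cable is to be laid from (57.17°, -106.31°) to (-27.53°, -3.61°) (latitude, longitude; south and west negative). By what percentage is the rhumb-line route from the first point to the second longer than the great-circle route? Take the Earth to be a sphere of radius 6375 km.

2.2%

Great circle: σ = 2.0876 rad → d_gc = Rσ = 13308.3 km
Rhumb: Δφ = -1.4783, Δλ = +1.7925, Δψ = -1.7223, q = Δφ/Δψ = 0.8583 → d_rh = R√(Δφ²+q²Δλ²) = 13602.0 km
Excess = (13602.0 − 13308.3) / 13308.3 = 293.7 / 13308.3 = 2.21% ≈ 2.2%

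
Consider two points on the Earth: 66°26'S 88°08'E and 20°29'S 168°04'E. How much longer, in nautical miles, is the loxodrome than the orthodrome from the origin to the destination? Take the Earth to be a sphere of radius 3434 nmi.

187 nmi

Great circle: cos σ = sin φ₁ sin φ₂ + cos φ₁ cos φ₂ cos Δλ,  σ = 1.1743 rad → d_gc = 4032.4 nmi
Rhumb line: Δψ = +1.2019, q = Δφ/Δψ = 0.6672, d_rh = R√(Δφ²+q²Δλ²) = 4219.3 nmi
Excess = 4219.3 − 4032.4 = 186.9 ≈ 187 nmi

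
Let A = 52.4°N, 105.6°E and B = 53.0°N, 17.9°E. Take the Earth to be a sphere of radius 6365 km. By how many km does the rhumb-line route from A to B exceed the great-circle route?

389 km

Great circle: cos σ = sin φ₁ sin φ₂ + cos φ₁ cos φ₂ cos Δλ,  σ = 0.8665 rad → d_gc = 5515.4 km
Rhumb line: Δψ = +0.0173, q = Δφ/Δψ = 0.6060, d_rh = R√(Δφ²+q²Δλ²) = 5904.2 km
Excess = 5904.2 − 5515.4 = 388.8 ≈ 389 km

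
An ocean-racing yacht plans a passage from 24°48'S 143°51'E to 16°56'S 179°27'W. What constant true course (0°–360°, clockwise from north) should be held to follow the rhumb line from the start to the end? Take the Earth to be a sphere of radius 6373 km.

77.1°

Meridional parts: M(φ₁)=-0.4470, M(φ₂)=-0.2999 → ΔM = +0.1471;  Δλ = +0.6405 rad
tan C = Δλ / ΔM = +4.3548 → C = 77.07°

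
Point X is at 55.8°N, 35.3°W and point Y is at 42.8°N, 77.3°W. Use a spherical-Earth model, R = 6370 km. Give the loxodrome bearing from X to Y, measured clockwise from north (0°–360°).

Δψ = ln[tan(π/4+φ₂/2)/tan(π/4+φ₁/2)] = -0.3507
Δλ = -0.7330 rad (taken the short way round)
course = atan2(Δλ, Δψ) = 244.43°

244.4°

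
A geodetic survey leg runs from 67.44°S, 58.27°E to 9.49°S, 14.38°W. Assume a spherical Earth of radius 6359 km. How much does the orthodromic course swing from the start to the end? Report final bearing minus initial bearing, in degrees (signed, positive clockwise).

Initial bearing θ₁ = atan2(sin Δλ cos φ₂, cos φ₁ sin φ₂ − sin φ₁ cos φ₂ cos Δλ) = 282.48°
Final bearing θ₂ = (initial bearing from the destination back to the start) + 180° = 337.68°
Δθ = θ₂ − θ₁ = +55.2°

+55.2°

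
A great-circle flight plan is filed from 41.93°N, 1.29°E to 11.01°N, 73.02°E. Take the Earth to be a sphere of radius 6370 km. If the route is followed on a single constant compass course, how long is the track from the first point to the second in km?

7805 km

Rhumb course C = atan2(Δλ, Δψ) with Δψ = ln[tan(π/4+φ₂/2)/tan(π/4+φ₁/2)] = -0.6142, Δλ = +1.2519 → C = 116.13°
d = R·|Δφ| / |cos C| = 6370·0.53966 / 0.44044 = 7805 km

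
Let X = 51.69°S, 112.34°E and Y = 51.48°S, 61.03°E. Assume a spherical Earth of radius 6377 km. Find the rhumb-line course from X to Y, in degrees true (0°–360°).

270.4°

Meridional parts: M(φ₁)=-1.0574, M(φ₂)=-1.0515 → ΔM = +0.0059;  Δλ = -0.8955 rad
tan C = Δλ / ΔM = -151.8169 → C = 270.38°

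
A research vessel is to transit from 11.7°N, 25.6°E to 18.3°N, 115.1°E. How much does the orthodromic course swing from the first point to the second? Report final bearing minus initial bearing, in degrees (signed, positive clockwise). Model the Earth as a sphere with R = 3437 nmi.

+28.8°

At departure: θ₁ = atan2(sin Δλ cos φ₂, cos φ₁ sin φ₂ − sin φ₁ cos φ₂ cos Δλ) = 72.15°
At arrival: θ₂ = atan2(sin Δλ cos φ₁, −cos φ₂ sin φ₁ + sin φ₂ cos φ₁ cos Δλ) = 100.97°
Δθ = θ₂ − θ₁ = +28.8°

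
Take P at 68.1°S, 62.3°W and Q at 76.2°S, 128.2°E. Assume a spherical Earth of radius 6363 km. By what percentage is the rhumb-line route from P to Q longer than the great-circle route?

Great circle: σ = 0.6205 rad → d_gc = Rσ = 3948.4 km
Rhumb: Δφ = -0.1414, Δλ = -2.9583, Δψ = -0.4692, q = Δφ/Δψ = 0.3013 → d_rh = R√(Δφ²+q²Δλ²) = 5742.0 km
Excess = (5742.0 − 3948.4) / 3948.4 = 1793.6 / 3948.4 = 45.43% ≈ 45.4%

45.4%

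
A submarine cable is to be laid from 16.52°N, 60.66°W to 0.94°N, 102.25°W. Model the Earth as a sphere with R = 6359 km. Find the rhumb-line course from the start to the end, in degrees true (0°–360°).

Meridional parts: M(φ₁)=+0.2924, M(φ₂)=+0.0164 → ΔM = -0.2760;  Δλ = -0.7259 rad
tan C = Δλ / ΔM = +2.6300 → C = 249.18°

249.2°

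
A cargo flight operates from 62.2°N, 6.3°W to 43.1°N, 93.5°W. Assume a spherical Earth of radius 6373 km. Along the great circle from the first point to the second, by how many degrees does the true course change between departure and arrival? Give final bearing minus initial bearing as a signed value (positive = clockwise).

-75.0°

Initial bearing θ₁ = atan2(sin Δλ cos φ₂, cos φ₁ sin φ₂ − sin φ₁ cos φ₂ cos Δλ) = 291.49°
Final bearing θ₂ = (initial bearing from the destination back to the start) + 180° = 216.47°
Δθ = θ₂ − θ₁ = -75.0°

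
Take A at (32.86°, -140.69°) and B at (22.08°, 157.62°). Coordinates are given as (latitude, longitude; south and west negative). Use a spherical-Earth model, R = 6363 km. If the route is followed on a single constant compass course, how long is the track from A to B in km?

6182 km

Δψ = ln[tan(π/4+φ₂/2)/tan(π/4+φ₁/2)] = -0.2125;  Δφ = -0.1881 rad,  Δλ = -1.0767 rad
q = Δφ/Δψ = 0.8852
d = R·√(Δφ² + q²Δλ²) = 6363·0.97152 = 6182 km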